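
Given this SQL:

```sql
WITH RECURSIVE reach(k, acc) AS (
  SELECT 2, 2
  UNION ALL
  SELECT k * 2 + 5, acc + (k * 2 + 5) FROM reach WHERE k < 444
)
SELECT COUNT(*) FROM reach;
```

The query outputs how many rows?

8

Base: k=2, acc=2.
Iteration 1: 2 < 444 holds -> k = 2 * 2 + 5 = 9, acc = 2 + 9 = 11.
Iteration 2: 9 < 444 holds -> k = 9 * 2 + 5 = 23, acc = 11 + 23 = 34.
Iteration 3: 23 < 444 holds -> k = 23 * 2 + 5 = 51, acc = 34 + 51 = 85.
Iteration 4: 51 < 444 holds -> k = 51 * 2 + 5 = 107, acc = 85 + 107 = 192.
Iteration 5: 107 < 444 holds -> k = 107 * 2 + 5 = 219, acc = 192 + 219 = 411.
Iteration 6: 219 < 444 holds -> k = 219 * 2 + 5 = 443, acc = 411 + 443 = 854.
Iteration 7: 443 < 444 holds -> k = 443 * 2 + 5 = 891, acc = 854 + 891 = 1745.
Iteration 8: 891 < 444 fails; recursion stops.
Total rows emitted: 8.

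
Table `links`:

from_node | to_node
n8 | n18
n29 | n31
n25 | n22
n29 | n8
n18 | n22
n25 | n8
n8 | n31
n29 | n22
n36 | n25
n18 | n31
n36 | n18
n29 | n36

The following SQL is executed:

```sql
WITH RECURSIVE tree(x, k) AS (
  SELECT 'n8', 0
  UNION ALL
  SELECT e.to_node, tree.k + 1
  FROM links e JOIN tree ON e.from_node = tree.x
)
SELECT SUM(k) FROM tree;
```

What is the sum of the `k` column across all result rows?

6

Base: (n8, k=0).
Iteration 1: edges from {n8} -> (n18, k=1), (n31, k=1).
Iteration 2: edges from {n18,n31} -> (n22, k=2), (n31, k=2).
Iteration 3: no outgoing edges from {n22,n31}; recursion stops.
SUM(k) = 0 + 1 + 1 + 2 + 2 = 6.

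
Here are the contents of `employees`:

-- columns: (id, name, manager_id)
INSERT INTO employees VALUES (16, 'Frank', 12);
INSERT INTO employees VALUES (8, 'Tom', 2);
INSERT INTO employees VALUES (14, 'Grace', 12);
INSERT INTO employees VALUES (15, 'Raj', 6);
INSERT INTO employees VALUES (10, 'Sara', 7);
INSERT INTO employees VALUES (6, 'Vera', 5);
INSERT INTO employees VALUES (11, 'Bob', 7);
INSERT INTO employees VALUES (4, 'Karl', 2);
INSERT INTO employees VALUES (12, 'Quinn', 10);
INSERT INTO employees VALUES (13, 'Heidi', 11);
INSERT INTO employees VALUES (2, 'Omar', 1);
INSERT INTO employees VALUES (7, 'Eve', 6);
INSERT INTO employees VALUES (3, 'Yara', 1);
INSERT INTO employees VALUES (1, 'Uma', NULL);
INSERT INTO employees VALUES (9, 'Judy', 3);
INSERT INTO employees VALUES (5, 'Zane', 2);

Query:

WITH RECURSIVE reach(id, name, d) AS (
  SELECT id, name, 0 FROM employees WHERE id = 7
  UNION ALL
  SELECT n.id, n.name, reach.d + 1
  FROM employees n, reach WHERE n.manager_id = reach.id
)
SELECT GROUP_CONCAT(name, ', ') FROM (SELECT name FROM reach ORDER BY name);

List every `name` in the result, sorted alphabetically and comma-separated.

Bob, Eve, Frank, Grace, Heidi, Quinn, Sara

Base: id=7 (Eve) at d 0.
Iteration 1: rows with manager_id in {7} -> Sara (id 10, d 1), Bob (id 11, d 1).
Iteration 2: rows with manager_id in {10,11} -> Quinn (id 12, d 2), Heidi (id 13, d 2).
Iteration 3: rows with manager_id in {12,13} -> Grace (id 14, d 3), Frank (id 16, d 3).
Iteration 4: no rows with manager_id in {14,16}; recursion stops.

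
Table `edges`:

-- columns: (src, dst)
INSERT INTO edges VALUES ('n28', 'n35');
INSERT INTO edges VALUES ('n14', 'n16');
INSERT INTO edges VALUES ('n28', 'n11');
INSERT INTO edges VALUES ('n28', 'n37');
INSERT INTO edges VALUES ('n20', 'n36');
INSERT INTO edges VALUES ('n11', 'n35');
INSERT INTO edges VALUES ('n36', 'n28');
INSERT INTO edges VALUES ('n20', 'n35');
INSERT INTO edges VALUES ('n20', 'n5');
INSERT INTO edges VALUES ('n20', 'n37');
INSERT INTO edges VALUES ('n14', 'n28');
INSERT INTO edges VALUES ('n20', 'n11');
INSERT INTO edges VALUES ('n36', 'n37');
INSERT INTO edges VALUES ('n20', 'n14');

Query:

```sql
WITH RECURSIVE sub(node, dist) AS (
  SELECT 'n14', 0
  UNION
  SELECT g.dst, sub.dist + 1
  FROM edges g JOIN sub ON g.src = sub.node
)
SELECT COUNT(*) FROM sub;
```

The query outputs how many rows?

Base: (n14, dist=0).
Iteration 1: edges from {n14} -> (n16, dist=1), (n28, dist=1).
Iteration 2: edges from {n16,n28} -> (n11, dist=2), (n35, dist=2), (n37, dist=2).
Iteration 3: edges from {n11,n35,n37} -> (n35, dist=3).
Iteration 4: no outgoing edges from {n35}; recursion stops.
Total rows emitted: 7.

7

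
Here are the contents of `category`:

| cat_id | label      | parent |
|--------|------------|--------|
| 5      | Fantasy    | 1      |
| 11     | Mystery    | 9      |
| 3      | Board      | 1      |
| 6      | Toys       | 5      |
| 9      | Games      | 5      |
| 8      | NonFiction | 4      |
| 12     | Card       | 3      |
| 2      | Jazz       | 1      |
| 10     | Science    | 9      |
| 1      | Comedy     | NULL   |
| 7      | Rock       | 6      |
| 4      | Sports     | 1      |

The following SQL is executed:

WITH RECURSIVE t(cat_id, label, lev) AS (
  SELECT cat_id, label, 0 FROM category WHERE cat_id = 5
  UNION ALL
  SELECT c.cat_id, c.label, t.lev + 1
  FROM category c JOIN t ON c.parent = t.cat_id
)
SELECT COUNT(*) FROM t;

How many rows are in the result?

6

Base: cat_id=5 (Fantasy) at lev 0.
Iteration 1: rows with parent in {5} -> Toys (id 6, lev 1), Games (id 9, lev 1).
Iteration 2: rows with parent in {6,9} -> Rock (id 7, lev 2), Science (id 10, lev 2), Mystery (id 11, lev 2).
Iteration 3: no rows with parent in {7,10,11}; recursion stops.
Total rows emitted: 6.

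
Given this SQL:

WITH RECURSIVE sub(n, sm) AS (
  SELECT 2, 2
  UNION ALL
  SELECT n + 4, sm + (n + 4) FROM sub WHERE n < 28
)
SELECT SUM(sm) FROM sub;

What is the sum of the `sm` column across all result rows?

Base: n=2, sm=2.
Iteration 1: 2 < 28 holds -> n = 2 + 4 = 6, sm = 2 + 6 = 8.
Iteration 2: 6 < 28 holds -> n = 6 + 4 = 10, sm = 8 + 10 = 18.
Iteration 3: 10 < 28 holds -> n = 10 + 4 = 14, sm = 18 + 14 = 32.
Iteration 4: 14 < 28 holds -> n = 14 + 4 = 18, sm = 32 + 18 = 50.
Iteration 5: 18 < 28 holds -> n = 18 + 4 = 22, sm = 50 + 22 = 72.
Iteration 6: 22 < 28 holds -> n = 22 + 4 = 26, sm = 72 + 26 = 98.
Iteration 7: 26 < 28 holds -> n = 26 + 4 = 30, sm = 98 + 30 = 128.
Iteration 8: 30 < 28 fails; recursion stops.
SUM(sm) = 2 + 8 + 18 + 32 + 50 + 72 + 98 + 128 = 408.

408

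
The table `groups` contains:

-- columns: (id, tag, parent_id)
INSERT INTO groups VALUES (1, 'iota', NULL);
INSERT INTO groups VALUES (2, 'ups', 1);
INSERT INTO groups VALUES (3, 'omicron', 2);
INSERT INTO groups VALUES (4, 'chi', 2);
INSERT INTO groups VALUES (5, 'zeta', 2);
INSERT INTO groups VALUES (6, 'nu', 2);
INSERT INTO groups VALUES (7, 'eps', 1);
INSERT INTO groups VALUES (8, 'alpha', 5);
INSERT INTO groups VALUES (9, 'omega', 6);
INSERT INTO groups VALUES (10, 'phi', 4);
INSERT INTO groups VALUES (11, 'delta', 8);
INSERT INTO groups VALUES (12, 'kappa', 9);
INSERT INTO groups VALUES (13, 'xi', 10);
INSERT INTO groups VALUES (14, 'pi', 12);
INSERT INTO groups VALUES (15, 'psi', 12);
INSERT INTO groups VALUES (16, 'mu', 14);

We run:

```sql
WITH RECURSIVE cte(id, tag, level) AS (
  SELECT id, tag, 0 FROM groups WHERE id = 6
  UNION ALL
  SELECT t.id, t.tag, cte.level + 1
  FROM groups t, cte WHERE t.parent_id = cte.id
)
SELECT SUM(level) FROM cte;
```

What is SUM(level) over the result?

Base: id=6 (nu) at level 0.
Iteration 1: rows with parent_id in {6} -> omega (id 9, level 1).
Iteration 2: rows with parent_id in {9} -> kappa (id 12, level 2).
Iteration 3: rows with parent_id in {12} -> pi (id 14, level 3), psi (id 15, level 3).
Iteration 4: rows with parent_id in {14,15} -> mu (id 16, level 4).
Iteration 5: no rows with parent_id in {16}; recursion stops.
SUM(level) = 0 + 1 + 2 + 3 + 3 + 4 = 13.

13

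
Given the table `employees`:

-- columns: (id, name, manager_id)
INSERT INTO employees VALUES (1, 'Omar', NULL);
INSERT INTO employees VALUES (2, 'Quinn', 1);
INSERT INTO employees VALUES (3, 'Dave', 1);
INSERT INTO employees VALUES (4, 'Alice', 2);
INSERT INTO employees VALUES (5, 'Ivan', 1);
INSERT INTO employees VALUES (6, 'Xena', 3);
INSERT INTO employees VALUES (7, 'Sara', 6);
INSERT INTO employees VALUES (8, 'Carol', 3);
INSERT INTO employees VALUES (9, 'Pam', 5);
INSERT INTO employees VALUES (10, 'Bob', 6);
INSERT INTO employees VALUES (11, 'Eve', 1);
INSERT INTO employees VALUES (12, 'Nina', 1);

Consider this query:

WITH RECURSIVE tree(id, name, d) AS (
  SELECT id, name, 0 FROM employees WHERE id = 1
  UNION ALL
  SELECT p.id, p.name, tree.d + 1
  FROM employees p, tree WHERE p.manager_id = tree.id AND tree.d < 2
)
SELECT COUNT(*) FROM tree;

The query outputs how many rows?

Base: id=1 (Omar) at d 0.
Iteration 1: rows with manager_id in {1} -> Quinn (id 2, d 1), Dave (id 3, d 1), Ivan (id 5, d 1), Eve (id 11, d 1), Nina (id 12, d 1).
Iteration 2: rows with manager_id in {2,3,5,11,12} -> Alice (id 4, d 2), Xena (id 6, d 2), Carol (id 8, d 2), Pam (id 9, d 2).
Iteration 3: d < 2 fails for all current rows; recursion stops.
Total rows emitted: 10.

10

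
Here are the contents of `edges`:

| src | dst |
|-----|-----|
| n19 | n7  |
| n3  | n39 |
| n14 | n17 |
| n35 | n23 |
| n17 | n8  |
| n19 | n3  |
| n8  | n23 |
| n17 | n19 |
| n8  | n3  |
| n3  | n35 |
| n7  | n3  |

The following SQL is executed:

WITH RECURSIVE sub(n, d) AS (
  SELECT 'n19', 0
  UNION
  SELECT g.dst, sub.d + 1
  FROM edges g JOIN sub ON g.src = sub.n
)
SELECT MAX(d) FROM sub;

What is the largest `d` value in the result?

4

Base: (n19, d=0).
Iteration 1: edges from {n19} -> (n3, d=1), (n7, d=1).
Iteration 2: edges from {n3,n7} -> (n3, d=2), (n35, d=2), (n39, d=2).
Iteration 3: edges from {n3,n35,n39} -> (n23, d=3), (n35, d=3), (n39, d=3).
Iteration 4: edges from {n23,n35,n39} -> (n23, d=4).
Iteration 5: no outgoing edges from {n23}; recursion stops.
d values: 0, 1, 1, 2, 2, 2, 3, 3, 3, 4; the maximum is 4.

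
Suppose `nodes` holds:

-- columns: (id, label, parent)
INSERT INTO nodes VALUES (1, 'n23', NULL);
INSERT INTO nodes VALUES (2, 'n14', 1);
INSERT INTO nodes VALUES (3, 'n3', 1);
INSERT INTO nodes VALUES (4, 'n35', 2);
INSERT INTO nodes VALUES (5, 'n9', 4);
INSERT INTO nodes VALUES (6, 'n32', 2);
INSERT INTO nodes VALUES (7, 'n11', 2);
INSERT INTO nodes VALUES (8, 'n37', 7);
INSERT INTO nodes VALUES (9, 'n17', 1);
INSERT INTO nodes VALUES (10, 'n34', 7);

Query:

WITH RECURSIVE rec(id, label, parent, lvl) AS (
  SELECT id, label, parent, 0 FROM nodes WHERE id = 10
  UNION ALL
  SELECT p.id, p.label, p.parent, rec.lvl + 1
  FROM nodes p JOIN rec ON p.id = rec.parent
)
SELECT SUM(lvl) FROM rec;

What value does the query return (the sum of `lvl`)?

6

Base: id=10 (n34), parent=7, lvl 0.
Iteration 1: join on id=7 -> n11 (id 7, parent=2, lvl 1).
Iteration 2: join on id=2 -> n14 (id 2, parent=1, lvl 2).
Iteration 3: join on id=1 -> n23 (id 1, parent=NULL, lvl 3).
Iteration 4: parent is NULL; no match; recursion stops.
SUM(lvl) = 0 + 1 + 2 + 3 = 6.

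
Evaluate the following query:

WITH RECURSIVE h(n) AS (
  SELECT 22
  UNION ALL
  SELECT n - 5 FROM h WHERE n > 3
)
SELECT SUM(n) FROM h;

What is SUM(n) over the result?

Base: n=22.
Iteration 1: 22 > 3 holds -> n = 22 - 5 = 17.
Iteration 2: 17 > 3 holds -> n = 17 - 5 = 12.
Iteration 3: 12 > 3 holds -> n = 12 - 5 = 7.
Iteration 4: 7 > 3 holds -> n = 7 - 5 = 2.
Iteration 5: 2 > 3 fails; recursion stops.
SUM(n) = 22 + 17 + 12 + 7 + 2 = 60.

60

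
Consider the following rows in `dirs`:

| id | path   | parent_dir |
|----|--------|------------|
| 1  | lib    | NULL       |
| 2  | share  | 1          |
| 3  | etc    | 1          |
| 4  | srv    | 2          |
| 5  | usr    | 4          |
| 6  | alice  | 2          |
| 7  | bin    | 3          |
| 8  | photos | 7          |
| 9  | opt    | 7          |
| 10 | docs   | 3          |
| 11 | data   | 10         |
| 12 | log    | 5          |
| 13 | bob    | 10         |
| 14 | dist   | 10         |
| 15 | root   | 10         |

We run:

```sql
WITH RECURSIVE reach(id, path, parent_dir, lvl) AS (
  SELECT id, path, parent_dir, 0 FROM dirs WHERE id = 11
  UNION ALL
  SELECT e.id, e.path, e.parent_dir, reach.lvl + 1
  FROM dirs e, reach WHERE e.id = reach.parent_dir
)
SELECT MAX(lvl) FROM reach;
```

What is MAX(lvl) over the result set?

Base: id=11 (data), parent_dir=10, lvl 0.
Iteration 1: join on id=10 -> docs (id 10, parent_dir=3, lvl 1).
Iteration 2: join on id=3 -> etc (id 3, parent_dir=1, lvl 2).
Iteration 3: join on id=1 -> lib (id 1, parent_dir=NULL, lvl 3).
Iteration 4: parent_dir is NULL; no match; recursion stops.
lvl values: 0, 1, 2, 3; the maximum is 3.

3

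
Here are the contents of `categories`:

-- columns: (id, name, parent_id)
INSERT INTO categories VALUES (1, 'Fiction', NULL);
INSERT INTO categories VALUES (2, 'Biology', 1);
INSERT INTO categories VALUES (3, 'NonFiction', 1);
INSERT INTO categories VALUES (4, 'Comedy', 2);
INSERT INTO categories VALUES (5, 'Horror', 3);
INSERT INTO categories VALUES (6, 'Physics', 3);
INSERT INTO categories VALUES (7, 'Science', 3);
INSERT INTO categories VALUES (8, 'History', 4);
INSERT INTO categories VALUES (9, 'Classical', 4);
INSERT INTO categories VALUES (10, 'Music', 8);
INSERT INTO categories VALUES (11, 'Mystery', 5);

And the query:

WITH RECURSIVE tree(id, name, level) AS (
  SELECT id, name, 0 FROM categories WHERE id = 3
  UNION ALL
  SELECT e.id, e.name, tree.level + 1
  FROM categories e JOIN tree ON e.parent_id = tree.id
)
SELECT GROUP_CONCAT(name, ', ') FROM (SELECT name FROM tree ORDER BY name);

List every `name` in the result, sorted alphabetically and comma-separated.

Horror, Mystery, NonFiction, Physics, Science

Base: id=3 (NonFiction) at level 0.
Iteration 1: rows with parent_id in {3} -> Horror (id 5, level 1), Physics (id 6, level 1), Science (id 7, level 1).
Iteration 2: rows with parent_id in {5,6,7} -> Mystery (id 11, level 2).
Iteration 3: no rows with parent_id in {11}; recursion stops.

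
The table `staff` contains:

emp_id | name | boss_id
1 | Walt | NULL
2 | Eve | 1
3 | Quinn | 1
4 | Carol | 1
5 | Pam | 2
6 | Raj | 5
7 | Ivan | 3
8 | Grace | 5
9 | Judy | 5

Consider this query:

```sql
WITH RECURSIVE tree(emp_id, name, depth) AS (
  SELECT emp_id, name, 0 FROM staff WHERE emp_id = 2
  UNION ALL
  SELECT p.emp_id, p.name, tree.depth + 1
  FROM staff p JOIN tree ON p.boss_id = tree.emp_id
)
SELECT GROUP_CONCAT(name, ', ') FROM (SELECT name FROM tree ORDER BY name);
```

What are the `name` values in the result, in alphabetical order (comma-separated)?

Eve, Grace, Judy, Pam, Raj

Base: emp_id=2 (Eve) at depth 0.
Iteration 1: rows with boss_id in {2} -> Pam (id 5, depth 1).
Iteration 2: rows with boss_id in {5} -> Raj (id 6, depth 2), Grace (id 8, depth 2), Judy (id 9, depth 2).
Iteration 3: no rows with boss_id in {6,8,9}; recursion stops.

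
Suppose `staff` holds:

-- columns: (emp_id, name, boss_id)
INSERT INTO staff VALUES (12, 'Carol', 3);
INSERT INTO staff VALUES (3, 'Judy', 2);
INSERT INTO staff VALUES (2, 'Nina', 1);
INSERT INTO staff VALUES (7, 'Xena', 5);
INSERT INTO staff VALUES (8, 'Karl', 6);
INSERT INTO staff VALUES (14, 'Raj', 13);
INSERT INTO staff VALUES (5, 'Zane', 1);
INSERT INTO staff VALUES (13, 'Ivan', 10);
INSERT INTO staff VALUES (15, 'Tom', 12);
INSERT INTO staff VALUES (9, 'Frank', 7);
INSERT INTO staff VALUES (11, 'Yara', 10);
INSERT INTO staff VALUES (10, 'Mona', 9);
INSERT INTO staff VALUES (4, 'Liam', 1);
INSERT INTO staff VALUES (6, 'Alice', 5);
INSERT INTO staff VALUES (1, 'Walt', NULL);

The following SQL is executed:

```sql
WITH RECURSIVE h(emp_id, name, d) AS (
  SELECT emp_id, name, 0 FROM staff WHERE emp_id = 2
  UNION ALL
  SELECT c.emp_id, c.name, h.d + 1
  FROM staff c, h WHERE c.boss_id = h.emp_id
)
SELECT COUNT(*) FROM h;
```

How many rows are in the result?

Base: emp_id=2 (Nina) at d 0.
Iteration 1: rows with boss_id in {2} -> Judy (id 3, d 1).
Iteration 2: rows with boss_id in {3} -> Carol (id 12, d 2).
Iteration 3: rows with boss_id in {12} -> Tom (id 15, d 3).
Iteration 4: no rows with boss_id in {15}; recursion stops.
Total rows emitted: 4.

4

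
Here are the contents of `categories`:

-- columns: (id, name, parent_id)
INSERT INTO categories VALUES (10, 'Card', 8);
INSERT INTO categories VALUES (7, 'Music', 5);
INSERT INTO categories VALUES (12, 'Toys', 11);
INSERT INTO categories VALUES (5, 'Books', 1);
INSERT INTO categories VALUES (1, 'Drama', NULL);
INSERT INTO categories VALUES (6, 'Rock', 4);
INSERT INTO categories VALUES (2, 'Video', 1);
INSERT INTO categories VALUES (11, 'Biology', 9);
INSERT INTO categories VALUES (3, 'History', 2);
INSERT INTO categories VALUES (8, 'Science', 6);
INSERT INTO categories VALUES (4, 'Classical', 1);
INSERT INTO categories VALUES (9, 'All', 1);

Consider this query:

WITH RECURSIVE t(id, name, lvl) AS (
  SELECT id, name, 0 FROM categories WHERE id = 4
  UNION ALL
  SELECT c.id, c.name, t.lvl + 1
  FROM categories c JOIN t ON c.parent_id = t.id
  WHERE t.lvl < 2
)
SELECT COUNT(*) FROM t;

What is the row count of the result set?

3

Base: id=4 (Classical) at lvl 0.
Iteration 1: rows with parent_id in {4} -> Rock (id 6, lvl 1).
Iteration 2: rows with parent_id in {6} -> Science (id 8, lvl 2).
Iteration 3: lvl < 2 fails for all current rows; recursion stops.
Total rows emitted: 3.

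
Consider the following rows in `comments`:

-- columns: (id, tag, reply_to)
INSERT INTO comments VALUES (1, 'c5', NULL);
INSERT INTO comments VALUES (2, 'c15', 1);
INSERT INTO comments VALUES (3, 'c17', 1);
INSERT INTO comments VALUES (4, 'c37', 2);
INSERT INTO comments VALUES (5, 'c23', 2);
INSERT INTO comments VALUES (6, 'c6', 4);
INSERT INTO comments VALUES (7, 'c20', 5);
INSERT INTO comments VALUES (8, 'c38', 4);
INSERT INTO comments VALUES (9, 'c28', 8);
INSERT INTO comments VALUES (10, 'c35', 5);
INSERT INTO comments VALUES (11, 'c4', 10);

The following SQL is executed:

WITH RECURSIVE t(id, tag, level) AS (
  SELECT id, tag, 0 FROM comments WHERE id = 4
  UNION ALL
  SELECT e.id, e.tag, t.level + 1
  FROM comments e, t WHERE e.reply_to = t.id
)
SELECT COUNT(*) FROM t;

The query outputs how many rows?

4

Base: id=4 (c37) at level 0.
Iteration 1: rows with reply_to in {4} -> c6 (id 6, level 1), c38 (id 8, level 1).
Iteration 2: rows with reply_to in {6,8} -> c28 (id 9, level 2).
Iteration 3: no rows with reply_to in {9}; recursion stops.
Total rows emitted: 4.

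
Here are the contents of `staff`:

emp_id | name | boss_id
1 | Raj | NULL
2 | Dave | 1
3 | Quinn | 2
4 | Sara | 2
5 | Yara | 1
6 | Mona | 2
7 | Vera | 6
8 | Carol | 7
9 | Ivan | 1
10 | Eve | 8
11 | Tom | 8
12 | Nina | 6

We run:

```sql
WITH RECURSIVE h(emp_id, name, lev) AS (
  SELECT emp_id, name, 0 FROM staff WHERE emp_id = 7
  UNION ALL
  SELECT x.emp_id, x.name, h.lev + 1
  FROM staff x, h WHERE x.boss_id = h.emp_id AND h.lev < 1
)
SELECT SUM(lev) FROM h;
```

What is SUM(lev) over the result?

1

Base: emp_id=7 (Vera) at lev 0.
Iteration 1: rows with boss_id in {7} -> Carol (id 8, lev 1).
Iteration 2: lev < 1 fails for all current rows; recursion stops.
SUM(lev) = 0 + 1 = 1.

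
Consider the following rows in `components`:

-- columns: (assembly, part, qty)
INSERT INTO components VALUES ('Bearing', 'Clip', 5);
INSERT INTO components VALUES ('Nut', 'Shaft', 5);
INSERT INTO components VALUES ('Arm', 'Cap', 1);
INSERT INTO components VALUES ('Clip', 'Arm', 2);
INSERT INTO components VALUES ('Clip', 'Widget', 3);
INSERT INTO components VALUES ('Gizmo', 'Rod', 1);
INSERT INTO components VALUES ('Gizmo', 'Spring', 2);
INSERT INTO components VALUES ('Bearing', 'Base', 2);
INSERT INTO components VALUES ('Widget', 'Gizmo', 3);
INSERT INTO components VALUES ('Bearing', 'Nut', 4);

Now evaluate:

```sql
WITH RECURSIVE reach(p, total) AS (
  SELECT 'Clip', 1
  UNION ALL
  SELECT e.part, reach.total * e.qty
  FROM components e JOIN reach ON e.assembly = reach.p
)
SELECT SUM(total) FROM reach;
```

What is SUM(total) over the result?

Base: (Clip, total=1).
Iteration 1: components of {Clip} -> Arm = 1*2 = 2, Widget = 1*3 = 3.
Iteration 2: components of {Arm,Widget} -> Cap = 2*1 = 2, Gizmo = 3*3 = 9.
Iteration 3: components of {Cap,Gizmo} -> Rod = 9*1 = 9, Spring = 9*2 = 18.
Iteration 4: no further components; recursion stops.
SUM(total) = 1 + 2 + 3 + 2 + 9 + 9 + 18 = 44.

44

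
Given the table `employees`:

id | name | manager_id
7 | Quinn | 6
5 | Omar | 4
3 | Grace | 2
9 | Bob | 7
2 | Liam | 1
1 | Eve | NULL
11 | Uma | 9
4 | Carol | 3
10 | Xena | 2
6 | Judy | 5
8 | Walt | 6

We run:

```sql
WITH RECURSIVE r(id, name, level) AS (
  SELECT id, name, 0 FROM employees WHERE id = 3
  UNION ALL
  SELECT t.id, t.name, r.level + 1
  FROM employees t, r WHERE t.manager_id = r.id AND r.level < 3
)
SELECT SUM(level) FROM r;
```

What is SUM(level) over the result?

Base: id=3 (Grace) at level 0.
Iteration 1: rows with manager_id in {3} -> Carol (id 4, level 1).
Iteration 2: rows with manager_id in {4} -> Omar (id 5, level 2).
Iteration 3: rows with manager_id in {5} -> Judy (id 6, level 3).
Iteration 4: level < 3 fails for all current rows; recursion stops.
SUM(level) = 0 + 1 + 2 + 3 = 6.

6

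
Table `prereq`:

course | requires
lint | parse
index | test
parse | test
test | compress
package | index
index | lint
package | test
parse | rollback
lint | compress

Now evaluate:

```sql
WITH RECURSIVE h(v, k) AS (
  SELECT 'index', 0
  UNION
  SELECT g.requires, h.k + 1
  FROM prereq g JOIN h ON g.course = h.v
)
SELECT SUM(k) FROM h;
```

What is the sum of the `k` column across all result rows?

Base: (index, k=0).
Iteration 1: edges from {index} -> (lint, k=1), (test, k=1).
Iteration 2: edges from {lint,test} -> (compress, k=2), (parse, k=2). [UNION drops 1 duplicate row(s)]
Iteration 3: edges from {compress,parse} -> (rollback, k=3), (test, k=3).
Iteration 4: edges from {rollback,test} -> (compress, k=4).
Iteration 5: no outgoing edges from {compress}; recursion stops.
SUM(k) = 0 + 1 + 1 + 2 + 2 + 3 + 3 + 4 = 16.

16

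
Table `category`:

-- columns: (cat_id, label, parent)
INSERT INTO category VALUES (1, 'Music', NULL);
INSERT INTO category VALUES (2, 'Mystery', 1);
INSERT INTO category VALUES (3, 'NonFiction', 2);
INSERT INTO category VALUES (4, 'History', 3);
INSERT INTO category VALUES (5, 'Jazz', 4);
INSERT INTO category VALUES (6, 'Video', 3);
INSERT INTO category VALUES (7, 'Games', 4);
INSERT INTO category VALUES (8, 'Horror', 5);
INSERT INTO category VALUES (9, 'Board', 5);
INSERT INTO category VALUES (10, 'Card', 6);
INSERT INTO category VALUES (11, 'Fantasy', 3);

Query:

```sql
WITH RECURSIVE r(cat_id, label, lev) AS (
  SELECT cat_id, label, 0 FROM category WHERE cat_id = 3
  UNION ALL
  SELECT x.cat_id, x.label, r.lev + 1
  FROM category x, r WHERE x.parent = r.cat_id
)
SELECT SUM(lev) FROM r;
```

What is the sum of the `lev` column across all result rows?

15

Base: cat_id=3 (NonFiction) at lev 0.
Iteration 1: rows with parent in {3} -> History (id 4, lev 1), Video (id 6, lev 1), Fantasy (id 11, lev 1).
Iteration 2: rows with parent in {4,6,11} -> Jazz (id 5, lev 2), Games (id 7, lev 2), Card (id 10, lev 2).
Iteration 3: rows with parent in {5,7,10} -> Horror (id 8, lev 3), Board (id 9, lev 3).
Iteration 4: no rows with parent in {8,9}; recursion stops.
SUM(lev) = 0 + 1 + 1 + 1 + 2 + 2 + 2 + 3 + 3 = 15.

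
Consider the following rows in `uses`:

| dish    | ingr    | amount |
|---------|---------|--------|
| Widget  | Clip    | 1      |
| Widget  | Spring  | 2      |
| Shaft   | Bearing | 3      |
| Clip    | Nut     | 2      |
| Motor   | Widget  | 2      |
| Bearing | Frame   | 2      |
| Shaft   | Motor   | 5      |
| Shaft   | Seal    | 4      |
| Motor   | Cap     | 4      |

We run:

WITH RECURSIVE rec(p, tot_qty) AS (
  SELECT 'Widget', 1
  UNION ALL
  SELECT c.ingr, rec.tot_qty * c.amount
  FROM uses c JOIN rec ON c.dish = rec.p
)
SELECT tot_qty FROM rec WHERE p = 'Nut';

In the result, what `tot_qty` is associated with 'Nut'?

Base: (Widget, tot_qty=1).
Iteration 1: components of {Widget} -> Clip = 1*1 = 1, Spring = 1*2 = 2.
Iteration 2: components of {Clip,Spring} -> Nut = 1*2 = 2.
Iteration 3: no further components; recursion stops.

2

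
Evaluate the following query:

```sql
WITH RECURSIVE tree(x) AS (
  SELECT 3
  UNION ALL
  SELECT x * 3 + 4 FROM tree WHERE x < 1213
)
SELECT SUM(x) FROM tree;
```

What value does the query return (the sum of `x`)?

1808

Base: x=3.
Iteration 1: 3 < 1213 holds -> x = 3 * 3 + 4 = 13.
Iteration 2: 13 < 1213 holds -> x = 13 * 3 + 4 = 43.
Iteration 3: 43 < 1213 holds -> x = 43 * 3 + 4 = 133.
Iteration 4: 133 < 1213 holds -> x = 133 * 3 + 4 = 403.
Iteration 5: 403 < 1213 holds -> x = 403 * 3 + 4 = 1213.
Iteration 6: 1213 < 1213 fails; recursion stops.
SUM(x) = 3 + 13 + 43 + 133 + 403 + 1213 = 1808.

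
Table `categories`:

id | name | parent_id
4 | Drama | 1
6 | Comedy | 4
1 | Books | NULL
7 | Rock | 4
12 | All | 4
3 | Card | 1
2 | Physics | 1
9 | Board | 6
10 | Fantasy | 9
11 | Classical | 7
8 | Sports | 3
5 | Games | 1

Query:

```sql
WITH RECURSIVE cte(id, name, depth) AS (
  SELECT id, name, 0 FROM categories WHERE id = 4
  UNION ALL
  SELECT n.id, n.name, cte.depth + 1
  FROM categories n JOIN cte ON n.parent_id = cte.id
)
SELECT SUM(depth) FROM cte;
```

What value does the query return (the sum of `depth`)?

Base: id=4 (Drama) at depth 0.
Iteration 1: rows with parent_id in {4} -> Comedy (id 6, depth 1), Rock (id 7, depth 1), All (id 12, depth 1).
Iteration 2: rows with parent_id in {6,7,12} -> Board (id 9, depth 2), Classical (id 11, depth 2).
Iteration 3: rows with parent_id in {9,11} -> Fantasy (id 10, depth 3).
Iteration 4: no rows with parent_id in {10}; recursion stops.
SUM(depth) = 0 + 1 + 1 + 1 + 2 + 2 + 3 = 10.

10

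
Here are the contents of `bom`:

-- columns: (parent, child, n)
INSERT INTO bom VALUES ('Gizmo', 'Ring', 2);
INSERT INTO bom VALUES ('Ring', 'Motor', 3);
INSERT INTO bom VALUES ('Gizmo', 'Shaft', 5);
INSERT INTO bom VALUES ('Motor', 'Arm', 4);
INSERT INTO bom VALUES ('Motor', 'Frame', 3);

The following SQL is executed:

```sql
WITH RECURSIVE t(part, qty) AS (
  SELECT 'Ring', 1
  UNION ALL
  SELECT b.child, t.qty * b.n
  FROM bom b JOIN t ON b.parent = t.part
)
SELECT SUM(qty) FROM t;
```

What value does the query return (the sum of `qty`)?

25

Base: (Ring, qty=1).
Iteration 1: components of {Ring} -> Motor = 1*3 = 3.
Iteration 2: components of {Motor} -> Arm = 3*4 = 12, Frame = 3*3 = 9.
Iteration 3: no further components; recursion stops.
SUM(qty) = 1 + 3 + 12 + 9 = 25.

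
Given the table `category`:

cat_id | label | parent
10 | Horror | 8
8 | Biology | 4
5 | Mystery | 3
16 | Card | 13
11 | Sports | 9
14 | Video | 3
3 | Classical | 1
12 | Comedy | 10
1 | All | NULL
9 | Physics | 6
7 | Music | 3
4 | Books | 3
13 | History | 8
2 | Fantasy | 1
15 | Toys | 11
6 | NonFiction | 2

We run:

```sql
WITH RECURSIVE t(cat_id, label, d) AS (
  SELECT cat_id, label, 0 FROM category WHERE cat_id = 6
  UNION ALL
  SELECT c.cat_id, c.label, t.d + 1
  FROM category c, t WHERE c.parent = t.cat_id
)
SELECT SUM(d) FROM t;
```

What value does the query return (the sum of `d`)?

6

Base: cat_id=6 (NonFiction) at d 0.
Iteration 1: rows with parent in {6} -> Physics (id 9, d 1).
Iteration 2: rows with parent in {9} -> Sports (id 11, d 2).
Iteration 3: rows with parent in {11} -> Toys (id 15, d 3).
Iteration 4: no rows with parent in {15}; recursion stops.
SUM(d) = 0 + 1 + 2 + 3 = 6.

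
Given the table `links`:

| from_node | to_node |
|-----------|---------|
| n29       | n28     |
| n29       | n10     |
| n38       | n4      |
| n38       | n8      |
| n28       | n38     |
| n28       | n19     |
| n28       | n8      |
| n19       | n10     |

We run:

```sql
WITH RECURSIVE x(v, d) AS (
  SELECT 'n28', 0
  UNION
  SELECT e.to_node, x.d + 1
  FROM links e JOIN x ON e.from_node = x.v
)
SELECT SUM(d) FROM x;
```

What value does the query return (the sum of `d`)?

Base: (n28, d=0).
Iteration 1: edges from {n28} -> (n19, d=1), (n38, d=1), (n8, d=1).
Iteration 2: edges from {n19,n38,n8} -> (n10, d=2), (n4, d=2), (n8, d=2).
Iteration 3: no outgoing edges from {n10,n4,n8}; recursion stops.
SUM(d) = 0 + 1 + 1 + 1 + 2 + 2 + 2 = 9.

9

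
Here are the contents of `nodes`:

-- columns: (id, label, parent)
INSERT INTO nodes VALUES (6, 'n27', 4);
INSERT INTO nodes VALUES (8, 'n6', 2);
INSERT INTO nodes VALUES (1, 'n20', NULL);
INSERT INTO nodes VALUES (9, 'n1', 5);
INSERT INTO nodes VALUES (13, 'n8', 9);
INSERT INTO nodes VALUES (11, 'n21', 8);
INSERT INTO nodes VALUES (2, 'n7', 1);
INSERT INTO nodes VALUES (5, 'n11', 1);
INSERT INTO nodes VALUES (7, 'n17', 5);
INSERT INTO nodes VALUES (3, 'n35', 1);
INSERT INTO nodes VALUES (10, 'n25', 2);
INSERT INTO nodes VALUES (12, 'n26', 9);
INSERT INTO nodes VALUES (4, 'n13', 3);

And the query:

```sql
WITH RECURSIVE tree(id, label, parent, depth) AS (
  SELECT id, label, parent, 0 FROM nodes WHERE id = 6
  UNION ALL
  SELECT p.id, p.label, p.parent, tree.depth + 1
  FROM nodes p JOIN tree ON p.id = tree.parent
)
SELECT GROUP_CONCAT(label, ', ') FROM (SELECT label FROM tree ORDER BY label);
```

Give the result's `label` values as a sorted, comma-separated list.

n13, n20, n27, n35

Base: id=6 (n27), parent=4, depth 0.
Iteration 1: join on id=4 -> n13 (id 4, parent=3, depth 1).
Iteration 2: join on id=3 -> n35 (id 3, parent=1, depth 2).
Iteration 3: join on id=1 -> n20 (id 1, parent=NULL, depth 3).
Iteration 4: parent is NULL; no match; recursion stops.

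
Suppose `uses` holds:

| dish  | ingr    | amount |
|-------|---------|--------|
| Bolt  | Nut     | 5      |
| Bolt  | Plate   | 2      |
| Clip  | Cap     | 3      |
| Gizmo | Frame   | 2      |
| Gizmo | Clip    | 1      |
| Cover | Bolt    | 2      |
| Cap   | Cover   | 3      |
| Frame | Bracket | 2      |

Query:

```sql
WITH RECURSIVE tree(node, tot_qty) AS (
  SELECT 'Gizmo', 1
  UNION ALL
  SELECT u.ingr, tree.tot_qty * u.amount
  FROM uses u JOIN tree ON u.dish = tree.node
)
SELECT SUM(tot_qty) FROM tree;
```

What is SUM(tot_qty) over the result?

Base: (Gizmo, tot_qty=1).
Iteration 1: components of {Gizmo} -> Clip = 1*1 = 1, Frame = 1*2 = 2.
Iteration 2: components of {Clip,Frame} -> Bracket = 2*2 = 4, Cap = 1*3 = 3.
Iteration 3: components of {Bracket,Cap} -> Cover = 3*3 = 9.
Iteration 4: components of {Cover} -> Bolt = 9*2 = 18.
Iteration 5: components of {Bolt} -> Nut = 18*5 = 90, Plate = 18*2 = 36.
Iteration 6: no further components; recursion stops.
SUM(tot_qty) = 1 + 1 + 2 + 3 + 4 + 9 + 18 + 90 + 36 = 164.

164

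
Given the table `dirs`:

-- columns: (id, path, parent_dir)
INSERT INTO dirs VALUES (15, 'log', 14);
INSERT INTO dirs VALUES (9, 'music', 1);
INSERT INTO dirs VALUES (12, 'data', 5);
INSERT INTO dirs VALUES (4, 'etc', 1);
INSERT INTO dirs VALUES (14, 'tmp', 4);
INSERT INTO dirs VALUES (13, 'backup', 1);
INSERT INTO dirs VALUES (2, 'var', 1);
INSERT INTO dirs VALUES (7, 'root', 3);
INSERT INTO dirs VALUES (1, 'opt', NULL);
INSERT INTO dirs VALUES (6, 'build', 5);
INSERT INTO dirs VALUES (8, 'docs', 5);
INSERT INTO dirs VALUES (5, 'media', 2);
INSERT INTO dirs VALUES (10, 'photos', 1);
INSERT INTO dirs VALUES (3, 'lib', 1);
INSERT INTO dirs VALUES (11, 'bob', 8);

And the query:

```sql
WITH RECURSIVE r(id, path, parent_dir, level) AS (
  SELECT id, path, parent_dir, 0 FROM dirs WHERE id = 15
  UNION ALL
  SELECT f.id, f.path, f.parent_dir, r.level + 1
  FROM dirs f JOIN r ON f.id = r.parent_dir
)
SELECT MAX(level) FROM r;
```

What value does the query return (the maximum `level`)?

Base: id=15 (log), parent_dir=14, level 0.
Iteration 1: join on id=14 -> tmp (id 14, parent_dir=4, level 1).
Iteration 2: join on id=4 -> etc (id 4, parent_dir=1, level 2).
Iteration 3: join on id=1 -> opt (id 1, parent_dir=NULL, level 3).
Iteration 4: parent_dir is NULL; no match; recursion stops.
level values: 0, 1, 2, 3; the maximum is 3.

3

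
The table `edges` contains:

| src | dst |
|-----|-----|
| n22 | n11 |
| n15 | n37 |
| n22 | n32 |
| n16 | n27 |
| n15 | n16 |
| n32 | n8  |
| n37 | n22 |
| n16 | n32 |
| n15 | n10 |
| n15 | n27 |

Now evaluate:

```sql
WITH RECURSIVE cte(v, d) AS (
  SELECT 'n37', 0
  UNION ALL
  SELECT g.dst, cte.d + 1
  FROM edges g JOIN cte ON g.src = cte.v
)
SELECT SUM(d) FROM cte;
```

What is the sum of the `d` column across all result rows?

Base: (n37, d=0).
Iteration 1: edges from {n37} -> (n22, d=1).
Iteration 2: edges from {n22} -> (n11, d=2), (n32, d=2).
Iteration 3: edges from {n11,n32} -> (n8, d=3).
Iteration 4: no outgoing edges from {n8}; recursion stops.
SUM(d) = 0 + 1 + 2 + 2 + 3 = 8.

8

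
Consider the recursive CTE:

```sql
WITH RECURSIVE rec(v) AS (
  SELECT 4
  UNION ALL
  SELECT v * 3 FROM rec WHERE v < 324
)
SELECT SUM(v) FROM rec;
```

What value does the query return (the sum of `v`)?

Base: v=4.
Iteration 1: 4 < 324 holds -> v = 4 * 3 = 12.
Iteration 2: 12 < 324 holds -> v = 12 * 3 = 36.
Iteration 3: 36 < 324 holds -> v = 36 * 3 = 108.
Iteration 4: 108 < 324 holds -> v = 108 * 3 = 324.
Iteration 5: 324 < 324 fails; recursion stops.
SUM(v) = 4 + 12 + 36 + 108 + 324 = 484.

484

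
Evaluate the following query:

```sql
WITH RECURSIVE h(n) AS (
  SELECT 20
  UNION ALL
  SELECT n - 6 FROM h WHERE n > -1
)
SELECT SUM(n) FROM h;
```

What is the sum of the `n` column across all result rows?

40

Base: n=20.
Iteration 1: 20 > -1 holds -> n = 20 - 6 = 14.
Iteration 2: 14 > -1 holds -> n = 14 - 6 = 8.
Iteration 3: 8 > -1 holds -> n = 8 - 6 = 2.
Iteration 4: 2 > -1 holds -> n = 2 - 6 = -4.
Iteration 5: -4 > -1 fails; recursion stops.
SUM(n) = 20 + 14 + 8 + 2 + -4 = 40.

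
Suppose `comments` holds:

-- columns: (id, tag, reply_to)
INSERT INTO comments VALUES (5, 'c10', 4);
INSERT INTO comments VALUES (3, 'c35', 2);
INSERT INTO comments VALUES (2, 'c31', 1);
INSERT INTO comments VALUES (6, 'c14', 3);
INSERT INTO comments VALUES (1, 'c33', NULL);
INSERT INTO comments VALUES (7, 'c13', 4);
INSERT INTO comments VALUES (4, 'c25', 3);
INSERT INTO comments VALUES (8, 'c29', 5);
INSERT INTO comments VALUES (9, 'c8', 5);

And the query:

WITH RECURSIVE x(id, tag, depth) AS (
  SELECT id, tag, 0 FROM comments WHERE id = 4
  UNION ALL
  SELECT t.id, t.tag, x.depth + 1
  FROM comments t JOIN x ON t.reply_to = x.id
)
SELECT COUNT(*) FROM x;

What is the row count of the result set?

Base: id=4 (c25) at depth 0.
Iteration 1: rows with reply_to in {4} -> c10 (id 5, depth 1), c13 (id 7, depth 1).
Iteration 2: rows with reply_to in {5,7} -> c29 (id 8, depth 2), c8 (id 9, depth 2).
Iteration 3: no rows with reply_to in {8,9}; recursion stops.
Total rows emitted: 5.

5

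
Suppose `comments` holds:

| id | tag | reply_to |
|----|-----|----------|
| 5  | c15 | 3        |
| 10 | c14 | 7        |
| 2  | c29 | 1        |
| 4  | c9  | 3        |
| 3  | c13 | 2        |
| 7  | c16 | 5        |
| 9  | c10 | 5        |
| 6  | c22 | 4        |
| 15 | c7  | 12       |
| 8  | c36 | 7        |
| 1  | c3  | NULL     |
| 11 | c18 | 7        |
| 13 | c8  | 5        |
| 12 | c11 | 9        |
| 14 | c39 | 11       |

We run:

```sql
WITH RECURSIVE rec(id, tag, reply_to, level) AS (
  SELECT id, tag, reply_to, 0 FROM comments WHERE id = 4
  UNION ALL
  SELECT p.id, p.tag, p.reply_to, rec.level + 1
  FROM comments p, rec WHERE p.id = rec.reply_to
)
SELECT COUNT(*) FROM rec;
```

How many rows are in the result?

Base: id=4 (c9), reply_to=3, level 0.
Iteration 1: join on id=3 -> c13 (id 3, reply_to=2, level 1).
Iteration 2: join on id=2 -> c29 (id 2, reply_to=1, level 2).
Iteration 3: join on id=1 -> c3 (id 1, reply_to=NULL, level 3).
Iteration 4: reply_to is NULL; no match; recursion stops.
Total rows emitted: 4.

4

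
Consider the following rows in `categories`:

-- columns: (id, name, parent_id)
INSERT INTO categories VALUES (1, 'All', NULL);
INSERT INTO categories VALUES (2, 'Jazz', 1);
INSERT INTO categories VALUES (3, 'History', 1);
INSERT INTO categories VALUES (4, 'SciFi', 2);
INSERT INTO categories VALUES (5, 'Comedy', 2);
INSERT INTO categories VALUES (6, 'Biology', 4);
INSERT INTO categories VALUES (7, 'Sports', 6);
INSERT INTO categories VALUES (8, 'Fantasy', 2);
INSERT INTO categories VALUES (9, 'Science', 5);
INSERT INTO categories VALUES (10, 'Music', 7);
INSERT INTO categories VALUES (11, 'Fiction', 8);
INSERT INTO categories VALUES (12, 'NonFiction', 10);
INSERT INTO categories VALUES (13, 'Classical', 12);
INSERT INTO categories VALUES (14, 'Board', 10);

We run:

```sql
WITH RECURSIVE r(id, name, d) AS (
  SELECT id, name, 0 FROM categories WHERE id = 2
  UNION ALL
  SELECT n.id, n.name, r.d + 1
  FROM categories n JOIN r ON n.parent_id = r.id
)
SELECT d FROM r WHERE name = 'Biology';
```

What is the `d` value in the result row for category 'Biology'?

2

Base: id=2 (Jazz) at d 0.
Iteration 1: rows with parent_id in {2} -> SciFi (id 4, d 1), Comedy (id 5, d 1), Fantasy (id 8, d 1).
Iteration 2: rows with parent_id in {4,5,8} -> Biology (id 6, d 2), Science (id 9, d 2), Fiction (id 11, d 2).
Iteration 3: rows with parent_id in {6,9,11} -> Sports (id 7, d 3).
Iteration 4: rows with parent_id in {7} -> Music (id 10, d 4).
Iteration 5: rows with parent_id in {10} -> NonFiction (id 12, d 5), Board (id 14, d 5).
Iteration 6: rows with parent_id in {12,14} -> Classical (id 13, d 6).
Iteration 7: no rows with parent_id in {13}; recursion stops.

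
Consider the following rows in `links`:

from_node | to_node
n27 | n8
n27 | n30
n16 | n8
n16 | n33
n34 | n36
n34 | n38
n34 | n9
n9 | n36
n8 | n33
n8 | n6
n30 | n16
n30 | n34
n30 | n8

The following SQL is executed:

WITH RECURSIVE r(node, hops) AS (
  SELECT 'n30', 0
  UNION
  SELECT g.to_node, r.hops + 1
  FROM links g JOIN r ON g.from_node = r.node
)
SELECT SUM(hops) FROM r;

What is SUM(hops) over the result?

24

Base: (n30, hops=0).
Iteration 1: edges from {n30} -> (n16, hops=1), (n34, hops=1), (n8, hops=1).
Iteration 2: edges from {n16,n34,n8} -> (n33, hops=2), (n36, hops=2), (n38, hops=2), (n6, hops=2), (n8, hops=2), (n9, hops=2). [UNION drops 1 duplicate row(s)]
Iteration 3: edges from {n33,n36,n38,n6,n8,n9} -> (n33, hops=3), (n36, hops=3), (n6, hops=3).
Iteration 4: no outgoing edges from {n33,n36,n6}; recursion stops.
SUM(hops) = 0 + 1 + 1 + 1 + 2 + 2 + 2 + 2 + 2 + 2 + 3 + 3 + 3 = 24.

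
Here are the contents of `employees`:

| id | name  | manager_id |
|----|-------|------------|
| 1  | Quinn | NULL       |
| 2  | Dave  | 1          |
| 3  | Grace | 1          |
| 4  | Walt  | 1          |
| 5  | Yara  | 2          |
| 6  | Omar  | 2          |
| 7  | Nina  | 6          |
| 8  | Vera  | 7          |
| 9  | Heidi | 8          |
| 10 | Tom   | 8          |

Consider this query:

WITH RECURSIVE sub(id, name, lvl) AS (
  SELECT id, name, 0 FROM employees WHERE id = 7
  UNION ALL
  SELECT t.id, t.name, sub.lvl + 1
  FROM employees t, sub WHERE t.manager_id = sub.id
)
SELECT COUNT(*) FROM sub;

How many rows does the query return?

4

Base: id=7 (Nina) at lvl 0.
Iteration 1: rows with manager_id in {7} -> Vera (id 8, lvl 1).
Iteration 2: rows with manager_id in {8} -> Heidi (id 9, lvl 2), Tom (id 10, lvl 2).
Iteration 3: no rows with manager_id in {9,10}; recursion stops.
Total rows emitted: 4.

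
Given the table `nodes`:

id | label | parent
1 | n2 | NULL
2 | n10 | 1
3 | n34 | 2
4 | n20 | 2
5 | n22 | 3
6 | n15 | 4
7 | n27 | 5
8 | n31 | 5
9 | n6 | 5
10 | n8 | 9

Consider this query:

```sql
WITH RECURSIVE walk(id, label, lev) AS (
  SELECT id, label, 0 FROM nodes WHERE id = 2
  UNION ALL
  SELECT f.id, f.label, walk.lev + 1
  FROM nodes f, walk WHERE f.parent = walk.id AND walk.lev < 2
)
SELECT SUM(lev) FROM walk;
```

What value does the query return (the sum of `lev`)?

Base: id=2 (n10) at lev 0.
Iteration 1: rows with parent in {2} -> n34 (id 3, lev 1), n20 (id 4, lev 1).
Iteration 2: rows with parent in {3,4} -> n22 (id 5, lev 2), n15 (id 6, lev 2).
Iteration 3: lev < 2 fails for all current rows; recursion stops.
SUM(lev) = 0 + 1 + 1 + 2 + 2 = 6.

6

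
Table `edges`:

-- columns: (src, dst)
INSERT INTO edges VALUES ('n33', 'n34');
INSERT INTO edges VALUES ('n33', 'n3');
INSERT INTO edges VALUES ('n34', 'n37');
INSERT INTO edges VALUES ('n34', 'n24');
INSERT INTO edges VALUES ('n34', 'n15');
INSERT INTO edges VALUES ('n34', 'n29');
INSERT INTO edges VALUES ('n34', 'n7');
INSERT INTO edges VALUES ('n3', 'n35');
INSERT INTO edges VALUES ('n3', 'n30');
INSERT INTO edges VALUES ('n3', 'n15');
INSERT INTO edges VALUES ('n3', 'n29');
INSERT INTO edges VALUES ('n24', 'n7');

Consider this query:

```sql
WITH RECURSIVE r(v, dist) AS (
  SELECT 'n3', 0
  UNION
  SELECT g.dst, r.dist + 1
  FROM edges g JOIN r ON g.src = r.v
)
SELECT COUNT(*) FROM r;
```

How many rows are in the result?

Base: (n3, dist=0).
Iteration 1: edges from {n3} -> (n15, dist=1), (n29, dist=1), (n30, dist=1), (n35, dist=1).
Iteration 2: no outgoing edges from {n15,n29,n30,n35}; recursion stops.
Total rows emitted: 5.

5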